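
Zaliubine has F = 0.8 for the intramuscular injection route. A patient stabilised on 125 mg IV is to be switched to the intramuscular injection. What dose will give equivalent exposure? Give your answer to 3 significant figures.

For equal systemic exposure: F × D_ev = D_iv
D_ev = D_iv / F = 125 / 0.8 = 156.25 mg

D_intramuscular = 156 mg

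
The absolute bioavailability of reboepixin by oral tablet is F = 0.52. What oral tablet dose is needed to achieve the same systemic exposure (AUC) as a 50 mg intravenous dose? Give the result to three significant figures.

D_oral = 96.2 mg

For equal systemic exposure: F × D_ev = D_iv
D_ev = D_iv / F = 50 / 0.52 = 96.1538 mg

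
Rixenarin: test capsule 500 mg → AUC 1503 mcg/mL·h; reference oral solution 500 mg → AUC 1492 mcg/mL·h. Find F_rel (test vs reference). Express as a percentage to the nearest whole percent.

F_rel = (AUC_test/D_test) / (AUC_ref/D_ref)
      = (1503/500) / (1492/500)
      = 3.006 / 2.984 = 1.0074 = 100.74%

F_rel = 101%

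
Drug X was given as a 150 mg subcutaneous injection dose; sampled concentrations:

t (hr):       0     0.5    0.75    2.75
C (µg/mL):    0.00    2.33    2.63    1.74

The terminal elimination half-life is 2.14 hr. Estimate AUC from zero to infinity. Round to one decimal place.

AUC = 10.9 µg/mL·hr

Trapezoidal AUC_0→2.75:
  [0→0.5]: (0.00+2.33)/2 × 0.5 = 0.5825
  [0.5→0.75]: (2.33+2.63)/2 × 0.25 = 0.62
  [0.75→2.75]: (2.63+1.74)/2 × 2 = 4.37
  Sum = 5.5725 µg/mL·hr
k_e = ln2 / t½ = 0.693147 / 2.14 = 0.3239 hr^-1
Extrapolated tail: C_last / k_e = 1.74 / 0.3239 = 5.372
AUC_0→∞ = 5.5725 + 5.372 = 10.9445 µg/mL·hr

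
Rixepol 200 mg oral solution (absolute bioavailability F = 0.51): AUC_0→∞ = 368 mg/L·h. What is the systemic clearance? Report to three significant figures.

CL = 0.277 L/h

CL = F × Dose / AUC_0→∞
   = 0.51 × 200 / 368 = 0.277174 L/h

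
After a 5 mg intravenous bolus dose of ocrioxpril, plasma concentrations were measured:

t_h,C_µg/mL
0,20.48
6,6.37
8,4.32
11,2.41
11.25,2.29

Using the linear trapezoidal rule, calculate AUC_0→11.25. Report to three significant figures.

Trapezoidal AUC_0→11.25:
  [0→6]: (20.48+6.37)/2 × 6 = 80.55
  [6→8]: (6.37+4.32)/2 × 2 = 10.69
  [8→11]: (4.32+2.41)/2 × 3 = 10.095
  [11→11.25]: (2.41+2.29)/2 × 0.25 = 0.5875
  Sum = 101.9225 µg/mL·h

AUC = 102 µg/mL·h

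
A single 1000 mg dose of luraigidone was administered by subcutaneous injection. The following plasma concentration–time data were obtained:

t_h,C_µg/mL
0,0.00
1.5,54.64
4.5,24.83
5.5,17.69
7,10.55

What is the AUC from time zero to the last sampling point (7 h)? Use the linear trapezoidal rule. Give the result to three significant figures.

Trapezoidal AUC_0→7:
  [0→1.5]: (0.00+54.64)/2 × 1.5 = 40.98
  [1.5→4.5]: (54.64+24.83)/2 × 3 = 119.205
  [4.5→5.5]: (24.83+17.69)/2 × 1 = 21.26
  [5.5→7]: (17.69+10.55)/2 × 1.5 = 21.18
  Sum = 202.625 µg/mL·h

AUC = 203 µg/mL·h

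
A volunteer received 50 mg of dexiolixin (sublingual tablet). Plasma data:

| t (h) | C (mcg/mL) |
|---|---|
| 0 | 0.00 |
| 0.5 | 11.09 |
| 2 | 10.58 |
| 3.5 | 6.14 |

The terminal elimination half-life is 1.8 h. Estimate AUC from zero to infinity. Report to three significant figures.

Trapezoidal AUC_0→3.5:
  [0→0.5]: (0.00+11.09)/2 × 0.5 = 2.7725
  [0.5→2]: (11.09+10.58)/2 × 1.5 = 16.2525
  [2→3.5]: (10.58+6.14)/2 × 1.5 = 12.54
  Sum = 31.565 mcg/mL·h
k_e = ln2 / t½ = 0.693147 / 1.8 = 0.3851 h^-1
Extrapolated tail: C_last / k_e = 6.14 / 0.3851 = 15.944
AUC_0→∞ = 31.565 + 15.944 = 47.509 mcg/mL·h

AUC = 47.5 mcg/mL·h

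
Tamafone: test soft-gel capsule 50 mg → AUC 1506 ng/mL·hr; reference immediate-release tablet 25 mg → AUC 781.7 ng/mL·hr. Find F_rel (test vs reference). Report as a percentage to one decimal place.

F_rel = 96.3%

F_rel = (AUC_test/D_test) / (AUC_ref/D_ref)
      = (1506/50) / (781.7/25)
      = 30.12 / 31.268 = 0.9633 = 96.33%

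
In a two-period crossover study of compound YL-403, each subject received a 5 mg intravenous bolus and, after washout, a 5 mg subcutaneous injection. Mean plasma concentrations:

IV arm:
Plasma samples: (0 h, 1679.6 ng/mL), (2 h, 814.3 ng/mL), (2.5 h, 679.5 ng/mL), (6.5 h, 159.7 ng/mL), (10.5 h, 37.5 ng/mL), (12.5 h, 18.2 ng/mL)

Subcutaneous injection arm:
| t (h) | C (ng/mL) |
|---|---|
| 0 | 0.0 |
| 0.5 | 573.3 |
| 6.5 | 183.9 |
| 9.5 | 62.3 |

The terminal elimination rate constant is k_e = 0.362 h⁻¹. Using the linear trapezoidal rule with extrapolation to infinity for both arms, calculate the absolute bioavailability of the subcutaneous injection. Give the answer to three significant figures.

Trapezoidal AUC_0→12.5 (IV):
  [0→2]: (1679.6+814.3)/2 × 2 = 2493.9
  [2→2.5]: (814.3+679.5)/2 × 0.5 = 373.45
  [2.5→6.5]: (679.5+159.7)/2 × 4 = 1678.4
  [6.5→10.5]: (159.7+37.5)/2 × 4 = 394.4
  [10.5→12.5]: (37.5+18.2)/2 × 2 = 55.7
  Sum = 4995.85 ng/mL·h
IV tail: 18.2/0.362 = 50.276; AUC_iv,0→∞ = 4995.85 + 50.276 = 5046.126 ng/mL·h
Trapezoidal AUC_0→9.5 (subcutaneous injection):
  [0→0.5]: (0.0+573.3)/2 × 0.5 = 143.325
  [0.5→6.5]: (573.3+183.9)/2 × 6 = 2271.6
  [6.5→9.5]: (183.9+62.3)/2 × 3 = 369.3
  Sum = 2784.225 ng/mL·h
subcutaneous injection tail: 62.3/0.362 = 172.099; AUC_ev,0→∞ = 2784.225 + 172.099 = 2956.324 ng/mL·h
F = (AUC_ev/D_ev)/(AUC_iv/D_iv) = (2956.324/5)/(5046.126/5) = 591.2648/1009.2252 = 0.5859

F = 0.586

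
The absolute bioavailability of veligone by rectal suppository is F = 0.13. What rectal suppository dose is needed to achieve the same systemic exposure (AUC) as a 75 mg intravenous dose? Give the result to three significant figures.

D_rectal = 577 mg

For equal systemic exposure: F × D_ev = D_iv
D_ev = D_iv / F = 75 / 0.13 = 576.923 mg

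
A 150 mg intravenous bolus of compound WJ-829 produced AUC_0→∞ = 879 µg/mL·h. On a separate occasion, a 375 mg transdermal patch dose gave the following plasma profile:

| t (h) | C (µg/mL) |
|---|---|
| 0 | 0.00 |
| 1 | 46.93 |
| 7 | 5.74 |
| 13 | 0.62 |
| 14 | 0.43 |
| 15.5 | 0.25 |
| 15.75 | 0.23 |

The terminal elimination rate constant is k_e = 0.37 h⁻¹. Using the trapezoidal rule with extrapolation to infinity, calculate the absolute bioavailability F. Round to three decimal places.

Trapezoidal AUC_0→15.75 (transdermal patch):
  [0→1]: (0.00+46.93)/2 × 1 = 23.465
  [1→7]: (46.93+5.74)/2 × 6 = 158.01
  [7→13]: (5.74+0.62)/2 × 6 = 19.08
  [13→14]: (0.62+0.43)/2 × 1 = 0.525
  [14→15.5]: (0.43+0.25)/2 × 1.5 = 0.51
  [15.5→15.75]: (0.25+0.23)/2 × 0.25 = 0.06
  Sum = 201.65 µg/mL·h
Tail: C_last/k_e = 0.23/0.37 = 0.622
AUC_0→∞ (transdermal patch) = 201.65 + 0.622 = 202.272 µg/mL·h
F = (AUC_ev/D_ev)/(AUC_iv/D_iv) = (202.272/375)/(879/150) = 0.539392/5.86 = 0.0920

F = 0.092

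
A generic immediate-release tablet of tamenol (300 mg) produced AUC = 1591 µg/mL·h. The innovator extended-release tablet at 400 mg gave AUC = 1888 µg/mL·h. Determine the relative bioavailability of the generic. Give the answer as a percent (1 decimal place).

F_rel = (AUC_test/D_test) / (AUC_ref/D_ref)
      = (1591/300) / (1888/400)
      = 5.30333 / 4.72 = 1.1236 = 112.36%

F_rel = 112.4%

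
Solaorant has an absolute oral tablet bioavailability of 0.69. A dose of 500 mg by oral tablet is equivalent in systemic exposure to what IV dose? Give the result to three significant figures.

D_iv = 345 mg

Systemic exposure from an extravascular dose = F × D_ev, so the equivalent IV dose is F × D_ev.
D_iv = F × D_ev = 0.69 × 500 = 345 mg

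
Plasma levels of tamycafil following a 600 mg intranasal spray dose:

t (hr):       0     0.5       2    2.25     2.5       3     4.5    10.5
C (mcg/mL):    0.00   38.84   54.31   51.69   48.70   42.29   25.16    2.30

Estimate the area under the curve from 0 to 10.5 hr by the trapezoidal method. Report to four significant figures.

Trapezoidal AUC_0→10.5:
  [0→0.5]: (0.00+38.84)/2 × 0.5 = 9.71
  [0.5→2]: (38.84+54.31)/2 × 1.5 = 69.8625
  [2→2.25]: (54.31+51.69)/2 × 0.25 = 13.25
  [2.25→2.5]: (51.69+48.70)/2 × 0.25 = 12.54875
  [2.5→3]: (48.70+42.29)/2 × 0.5 = 22.7475
  [3→4.5]: (42.29+25.16)/2 × 1.5 = 50.5875
  [4.5→10.5]: (25.16+2.30)/2 × 6 = 82.38
  Sum = 261.08625 mcg/mL·hr

AUC = 261.1 mcg/mL·hr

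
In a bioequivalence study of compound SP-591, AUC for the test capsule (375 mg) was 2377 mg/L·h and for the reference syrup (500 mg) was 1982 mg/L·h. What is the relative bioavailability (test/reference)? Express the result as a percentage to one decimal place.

F_rel = (AUC_test/D_test) / (AUC_ref/D_ref)
      = (2377/375) / (1982/500)
      = 6.33867 / 3.964 = 1.5991 = 159.91%

F_rel = 159.9%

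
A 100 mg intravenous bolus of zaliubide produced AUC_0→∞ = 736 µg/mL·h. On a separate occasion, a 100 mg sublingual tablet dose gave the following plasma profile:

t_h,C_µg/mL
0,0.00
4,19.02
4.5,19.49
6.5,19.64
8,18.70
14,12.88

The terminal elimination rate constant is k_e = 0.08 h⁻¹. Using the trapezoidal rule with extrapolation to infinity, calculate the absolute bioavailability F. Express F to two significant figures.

F = 0.50

Trapezoidal AUC_0→14 (sublingual tablet):
  [0→4]: (0.00+19.02)/2 × 4 = 38.04
  [4→4.5]: (19.02+19.49)/2 × 0.5 = 9.6275
  [4.5→6.5]: (19.49+19.64)/2 × 2 = 39.13
  [6.5→8]: (19.64+18.70)/2 × 1.5 = 28.755
  [8→14]: (18.70+12.88)/2 × 6 = 94.74
  Sum = 210.2925 µg/mL·h
Tail: C_last/k_e = 12.88/0.08 = 161.000
AUC_0→∞ (sublingual tablet) = 210.2925 + 161.000 = 371.2925 µg/mL·h
F = (AUC_ev/D_ev)/(AUC_iv/D_iv) = (371.2925/100)/(736/100) = 3.712925/7.36 = 0.5045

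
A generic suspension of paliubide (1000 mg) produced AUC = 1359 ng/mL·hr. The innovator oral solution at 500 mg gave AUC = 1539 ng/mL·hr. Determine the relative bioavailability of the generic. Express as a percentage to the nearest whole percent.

F_rel = 44%

F_rel = (AUC_test/D_test) / (AUC_ref/D_ref)
      = (1359/1000) / (1539/500)
      = 1.359 / 3.078 = 0.4415 = 44.15%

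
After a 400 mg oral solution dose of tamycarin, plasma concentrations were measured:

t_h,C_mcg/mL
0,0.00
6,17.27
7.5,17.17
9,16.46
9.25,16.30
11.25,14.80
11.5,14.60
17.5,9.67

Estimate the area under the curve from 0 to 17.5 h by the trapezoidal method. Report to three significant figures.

Trapezoidal AUC_0→17.5:
  [0→6]: (0.00+17.27)/2 × 6 = 51.81
  [6→7.5]: (17.27+17.17)/2 × 1.5 = 25.83
  [7.5→9]: (17.17+16.46)/2 × 1.5 = 25.2225
  [9→9.25]: (16.46+16.30)/2 × 0.25 = 4.095
  [9.25→11.25]: (16.30+14.80)/2 × 2 = 31.1
  [11.25→11.5]: (14.80+14.60)/2 × 0.25 = 3.675
  [11.5→17.5]: (14.60+9.67)/2 × 6 = 72.81
  Sum = 214.5425 mcg/mL·h

AUC = 215 mcg/mL·h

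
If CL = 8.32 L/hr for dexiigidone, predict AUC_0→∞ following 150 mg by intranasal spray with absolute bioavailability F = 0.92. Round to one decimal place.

AUC = 16.6 mg/L·hr

AUC_0→∞ = F × Dose / CL
        = 0.92 × 150 / 8.32 = 16.5865 mg/L·hr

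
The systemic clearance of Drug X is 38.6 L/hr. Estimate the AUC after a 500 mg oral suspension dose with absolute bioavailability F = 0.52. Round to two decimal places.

AUC = 6.74 mg/L·hr

AUC_0→∞ = F × Dose / CL
        = 0.52 × 500 / 38.6 = 6.73575 mg/L·hr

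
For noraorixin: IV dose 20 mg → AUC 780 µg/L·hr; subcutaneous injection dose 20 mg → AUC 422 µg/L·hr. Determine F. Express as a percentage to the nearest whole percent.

F = 54%

F = (AUC_ev / D_ev) / (AUC_iv / D_iv)
  = (422/20) / (780/20)
  = 21.1 / 39 = 0.5410
  = 54.10%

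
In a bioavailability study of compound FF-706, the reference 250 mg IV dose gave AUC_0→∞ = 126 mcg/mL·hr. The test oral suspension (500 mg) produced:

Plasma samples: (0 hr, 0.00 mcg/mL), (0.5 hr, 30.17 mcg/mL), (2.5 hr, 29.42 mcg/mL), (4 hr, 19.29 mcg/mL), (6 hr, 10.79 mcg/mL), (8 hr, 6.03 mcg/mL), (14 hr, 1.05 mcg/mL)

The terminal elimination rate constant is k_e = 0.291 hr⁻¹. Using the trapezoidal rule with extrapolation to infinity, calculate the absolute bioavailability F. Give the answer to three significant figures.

F = 0.696

Trapezoidal AUC_0→14 (oral suspension):
  [0→0.5]: (0.00+30.17)/2 × 0.5 = 7.5425
  [0.5→2.5]: (30.17+29.42)/2 × 2 = 59.59
  [2.5→4]: (29.42+19.29)/2 × 1.5 = 36.5325
  [4→6]: (19.29+10.79)/2 × 2 = 30.08
  [6→8]: (10.79+6.03)/2 × 2 = 16.82
  [8→14]: (6.03+1.05)/2 × 6 = 21.24
  Sum = 171.805 mcg/mL·hr
Tail: C_last/k_e = 1.05/0.291 = 3.608
AUC_0→∞ (oral suspension) = 171.805 + 3.608 = 175.413 mcg/mL·hr
F = (AUC_ev/D_ev)/(AUC_iv/D_iv) = (175.413/500)/(126/250) = 0.350826/0.504 = 0.6961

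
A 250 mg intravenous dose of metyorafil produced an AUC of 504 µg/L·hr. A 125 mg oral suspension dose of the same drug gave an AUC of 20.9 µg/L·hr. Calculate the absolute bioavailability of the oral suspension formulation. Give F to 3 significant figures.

F = 0.0829

F = (AUC_ev / D_ev) / (AUC_iv / D_iv)
  = (20.9/125) / (504/250)
  = 0.1672 / 2.016 = 0.0829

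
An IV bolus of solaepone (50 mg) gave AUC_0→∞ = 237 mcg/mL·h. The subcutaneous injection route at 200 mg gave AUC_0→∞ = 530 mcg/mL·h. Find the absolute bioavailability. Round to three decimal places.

F = (AUC_ev / D_ev) / (AUC_iv / D_iv)
  = (530/200) / (237/50)
  = 2.65 / 4.74 = 0.5591

F = 0.559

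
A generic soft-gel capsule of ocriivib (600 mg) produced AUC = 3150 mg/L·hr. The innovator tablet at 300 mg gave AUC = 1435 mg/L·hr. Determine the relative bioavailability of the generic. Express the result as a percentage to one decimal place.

F_rel = (AUC_test/D_test) / (AUC_ref/D_ref)
      = (3150/600) / (1435/300)
      = 5.25 / 4.78333 = 1.0976 = 109.76%

F_rel = 109.8%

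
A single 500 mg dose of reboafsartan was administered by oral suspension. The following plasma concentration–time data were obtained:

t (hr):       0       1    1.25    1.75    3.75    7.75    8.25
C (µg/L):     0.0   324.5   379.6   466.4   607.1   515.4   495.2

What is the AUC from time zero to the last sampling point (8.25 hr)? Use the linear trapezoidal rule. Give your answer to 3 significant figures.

AUC = 4030 µg/L·hr

Trapezoidal AUC_0→8.25:
  [0→1]: (0.0+324.5)/2 × 1 = 162.25
  [1→1.25]: (324.5+379.6)/2 × 0.25 = 88.0125
  [1.25→1.75]: (379.6+466.4)/2 × 0.5 = 211.5
  [1.75→3.75]: (466.4+607.1)/2 × 2 = 1073.5
  [3.75→7.75]: (607.1+515.4)/2 × 4 = 2245.0
  [7.75→8.25]: (515.4+495.2)/2 × 0.5 = 252.65
  Sum = 4032.9125 µg/L·hr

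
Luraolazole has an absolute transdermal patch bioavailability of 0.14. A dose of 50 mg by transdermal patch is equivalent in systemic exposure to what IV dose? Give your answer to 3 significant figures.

D_iv = 7.00 mg

Systemic exposure from an extravascular dose = F × D_ev, so the equivalent IV dose is F × D_ev.
D_iv = F × D_ev = 0.14 × 50 = 7 mg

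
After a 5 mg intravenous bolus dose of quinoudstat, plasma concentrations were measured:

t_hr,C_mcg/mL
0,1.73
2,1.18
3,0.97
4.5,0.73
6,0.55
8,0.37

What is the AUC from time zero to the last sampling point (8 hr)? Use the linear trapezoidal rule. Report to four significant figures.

AUC = 7.140 mcg/mL·hr

Trapezoidal AUC_0→8:
  [0→2]: (1.73+1.18)/2 × 2 = 2.91
  [2→3]: (1.18+0.97)/2 × 1 = 1.075
  [3→4.5]: (0.97+0.73)/2 × 1.5 = 1.275
  [4.5→6]: (0.73+0.55)/2 × 1.5 = 0.96
  [6→8]: (0.55+0.37)/2 × 2 = 0.92
  Sum = 7.14 mcg/mL·hr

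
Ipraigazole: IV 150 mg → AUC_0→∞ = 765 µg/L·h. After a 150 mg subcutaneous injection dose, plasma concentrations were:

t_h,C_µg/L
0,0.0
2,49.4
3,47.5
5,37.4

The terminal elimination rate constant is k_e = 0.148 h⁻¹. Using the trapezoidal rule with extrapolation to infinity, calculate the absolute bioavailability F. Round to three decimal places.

Trapezoidal AUC_0→5 (subcutaneous injection):
  [0→2]: (0.0+49.4)/2 × 2 = 49.4
  [2→3]: (49.4+47.5)/2 × 1 = 48.45
  [3→5]: (47.5+37.4)/2 × 2 = 84.9
  Sum = 182.75 µg/L·h
Tail: C_last/k_e = 37.4/0.148 = 252.703
AUC_0→∞ (subcutaneous injection) = 182.75 + 252.703 = 435.453 µg/L·h
F = (AUC_ev/D_ev)/(AUC_iv/D_iv) = (435.453/150)/(765/150) = 2.90302/5.1 = 0.5692

F = 0.569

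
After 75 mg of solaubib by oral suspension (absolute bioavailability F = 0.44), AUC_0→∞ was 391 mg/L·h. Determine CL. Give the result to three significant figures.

CL = 0.0844 L/h

CL = F × Dose / AUC_0→∞
   = 0.44 × 75 / 391 = 0.084399 L/h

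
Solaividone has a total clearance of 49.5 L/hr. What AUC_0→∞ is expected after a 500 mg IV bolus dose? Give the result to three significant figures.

AUC_0→∞ = Dose_iv / CL
        = 500 / 49.5 = 10.101 mg/L·hr

AUC = 10.1 mg/L·hr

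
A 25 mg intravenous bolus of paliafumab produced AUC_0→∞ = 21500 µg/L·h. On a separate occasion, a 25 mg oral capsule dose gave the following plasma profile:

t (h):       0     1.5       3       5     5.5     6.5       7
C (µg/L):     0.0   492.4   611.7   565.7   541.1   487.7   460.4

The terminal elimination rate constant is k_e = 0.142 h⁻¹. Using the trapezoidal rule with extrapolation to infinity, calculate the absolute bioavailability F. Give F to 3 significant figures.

F = 0.309

Trapezoidal AUC_0→7 (oral capsule):
  [0→1.5]: (0.0+492.4)/2 × 1.5 = 369.3
  [1.5→3]: (492.4+611.7)/2 × 1.5 = 828.075
  [3→5]: (611.7+565.7)/2 × 2 = 1177.4
  [5→5.5]: (565.7+541.1)/2 × 0.5 = 276.7
  [5.5→6.5]: (541.1+487.7)/2 × 1 = 514.4
  [6.5→7]: (487.7+460.4)/2 × 0.5 = 237.025
  Sum = 3402.9 µg/L·h
Tail: C_last/k_e = 460.4/0.142 = 3242.254
AUC_0→∞ (oral capsule) = 3402.9 + 3242.254 = 6645.154 µg/L·h
F = (AUC_ev/D_ev)/(AUC_iv/D_iv) = (6645.154/25)/(21500/25) = 265.80616/860 = 0.3091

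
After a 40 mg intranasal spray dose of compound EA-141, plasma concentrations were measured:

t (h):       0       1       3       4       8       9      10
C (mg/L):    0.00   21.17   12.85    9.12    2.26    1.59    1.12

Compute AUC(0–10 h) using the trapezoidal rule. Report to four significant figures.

Trapezoidal AUC_0→10:
  [0→1]: (0.00+21.17)/2 × 1 = 10.585
  [1→3]: (21.17+12.85)/2 × 2 = 34.02
  [3→4]: (12.85+9.12)/2 × 1 = 10.985
  [4→8]: (9.12+2.26)/2 × 4 = 22.76
  [8→9]: (2.26+1.59)/2 × 1 = 1.925
  [9→10]: (1.59+1.12)/2 × 1 = 1.355
  Sum = 81.63 mg/L·h

AUC = 81.63 mg/L·h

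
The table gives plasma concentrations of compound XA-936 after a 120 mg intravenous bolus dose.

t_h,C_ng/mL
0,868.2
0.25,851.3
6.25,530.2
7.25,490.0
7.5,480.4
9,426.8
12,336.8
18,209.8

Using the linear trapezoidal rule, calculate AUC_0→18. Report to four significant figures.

AUC = 8456 ng/mL·h

Trapezoidal AUC_0→18:
  [0→0.25]: (868.2+851.3)/2 × 0.25 = 214.9375
  [0.25→6.25]: (851.3+530.2)/2 × 6 = 4144.5
  [6.25→7.25]: (530.2+490.0)/2 × 1 = 510.1
  [7.25→7.5]: (490.0+480.4)/2 × 0.25 = 121.3
  [7.5→9]: (480.4+426.8)/2 × 1.5 = 680.4
  [9→12]: (426.8+336.8)/2 × 3 = 1145.4
  [12→18]: (336.8+209.8)/2 × 6 = 1639.8
  Sum = 8456.4375 ng/mL·h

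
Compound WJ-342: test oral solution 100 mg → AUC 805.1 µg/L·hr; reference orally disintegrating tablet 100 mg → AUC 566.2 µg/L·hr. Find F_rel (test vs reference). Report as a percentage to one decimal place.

F_rel = (AUC_test/D_test) / (AUC_ref/D_ref)
      = (805.1/100) / (566.2/100)
      = 8.051 / 5.662 = 1.4219 = 142.19%

F_rel = 142.2%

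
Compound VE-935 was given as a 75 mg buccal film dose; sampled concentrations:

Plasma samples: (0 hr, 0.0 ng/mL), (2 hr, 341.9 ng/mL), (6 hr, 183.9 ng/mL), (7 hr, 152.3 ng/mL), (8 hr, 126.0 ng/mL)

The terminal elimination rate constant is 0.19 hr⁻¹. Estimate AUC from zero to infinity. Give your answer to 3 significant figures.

Trapezoidal AUC_0→8:
  [0→2]: (0.0+341.9)/2 × 2 = 341.9
  [2→6]: (341.9+183.9)/2 × 4 = 1051.6
  [6→7]: (183.9+152.3)/2 × 1 = 168.1
  [7→8]: (152.3+126.0)/2 × 1 = 139.15
  Sum = 1700.75 ng/mL·hr
Extrapolated tail: C_last / k_e = 126.0 / 0.19 = 663.158
AUC_0→∞ = 1700.75 + 663.158 = 2363.908 ng/mL·hr

AUC = 2360 ng/mL·hr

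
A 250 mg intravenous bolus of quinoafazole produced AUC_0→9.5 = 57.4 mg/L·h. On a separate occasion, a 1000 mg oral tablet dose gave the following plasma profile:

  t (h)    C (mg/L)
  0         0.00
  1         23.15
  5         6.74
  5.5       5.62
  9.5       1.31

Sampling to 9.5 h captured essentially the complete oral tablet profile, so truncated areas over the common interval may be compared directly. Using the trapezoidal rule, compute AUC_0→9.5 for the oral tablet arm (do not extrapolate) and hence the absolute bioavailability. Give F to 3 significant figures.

Trapezoidal AUC_0→9.5 (oral tablet):
  [0→1]: (0.00+23.15)/2 × 1 = 11.575
  [1→5]: (23.15+6.74)/2 × 4 = 59.78
  [5→5.5]: (6.74+5.62)/2 × 0.5 = 3.09
  [5.5→9.5]: (5.62+1.31)/2 × 4 = 13.86
  Sum = 88.305 mg/L·h
F = (AUC_ev/D_ev)/(AUC_iv/D_iv) = (88.305/1000)/(57.4/250) = 0.088305/0.2296 = 0.3846

F = 0.385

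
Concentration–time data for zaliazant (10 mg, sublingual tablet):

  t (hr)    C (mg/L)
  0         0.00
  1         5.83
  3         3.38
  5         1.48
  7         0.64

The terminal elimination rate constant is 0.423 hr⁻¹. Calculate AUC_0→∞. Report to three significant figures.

Trapezoidal AUC_0→7:
  [0→1]: (0.00+5.83)/2 × 1 = 2.915
  [1→3]: (5.83+3.38)/2 × 2 = 9.21
  [3→5]: (3.38+1.48)/2 × 2 = 4.86
  [5→7]: (1.48+0.64)/2 × 2 = 2.12
  Sum = 19.105 mg/L·hr
Extrapolated tail: C_last / k_e = 0.64 / 0.423 = 1.513
AUC_0→∞ = 19.105 + 1.513 = 20.618 mg/L·hr

AUC = 20.6 mg/L·hr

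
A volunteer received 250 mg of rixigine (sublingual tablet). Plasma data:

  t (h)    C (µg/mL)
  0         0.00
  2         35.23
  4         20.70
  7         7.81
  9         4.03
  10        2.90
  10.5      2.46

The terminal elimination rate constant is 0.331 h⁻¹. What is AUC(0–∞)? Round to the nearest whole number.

Trapezoidal AUC_0→10.5:
  [0→2]: (0.00+35.23)/2 × 2 = 35.23
  [2→4]: (35.23+20.70)/2 × 2 = 55.93
  [4→7]: (20.70+7.81)/2 × 3 = 42.765
  [7→9]: (7.81+4.03)/2 × 2 = 11.84
  [9→10]: (4.03+2.90)/2 × 1 = 3.465
  [10→10.5]: (2.90+2.46)/2 × 0.5 = 1.34
  Sum = 150.57 µg/mL·h
Extrapolated tail: C_last / k_e = 2.46 / 0.331 = 7.432
AUC_0→∞ = 150.57 + 7.432 = 158.002 µg/mL·h

AUC = 158 µg/mL·h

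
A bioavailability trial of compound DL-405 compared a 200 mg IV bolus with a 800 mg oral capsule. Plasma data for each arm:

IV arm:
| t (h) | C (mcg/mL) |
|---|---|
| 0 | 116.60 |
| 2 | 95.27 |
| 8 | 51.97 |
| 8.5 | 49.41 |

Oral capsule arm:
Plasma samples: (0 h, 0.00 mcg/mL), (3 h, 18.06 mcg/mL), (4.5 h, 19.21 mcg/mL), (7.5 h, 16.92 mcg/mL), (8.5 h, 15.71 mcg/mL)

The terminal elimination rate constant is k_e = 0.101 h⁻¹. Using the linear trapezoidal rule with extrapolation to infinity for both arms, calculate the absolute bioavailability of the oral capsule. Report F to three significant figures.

Trapezoidal AUC_0→8.5 (IV):
  [0→2]: (116.60+95.27)/2 × 2 = 211.87
  [2→8]: (95.27+51.97)/2 × 6 = 441.72
  [8→8.5]: (51.97+49.41)/2 × 0.5 = 25.345
  Sum = 678.935 mcg/mL·h
IV tail: 49.41/0.101 = 489.208; AUC_iv,0→∞ = 678.935 + 489.208 = 1168.143 mcg/mL·h
Trapezoidal AUC_0→8.5 (oral capsule):
  [0→3]: (0.00+18.06)/2 × 3 = 27.09
  [3→4.5]: (18.06+19.21)/2 × 1.5 = 27.9525
  [4.5→7.5]: (19.21+16.92)/2 × 3 = 54.195
  [7.5→8.5]: (16.92+15.71)/2 × 1 = 16.315
  Sum = 125.5525 mcg/mL·h
oral capsule tail: 15.71/0.101 = 155.545; AUC_ev,0→∞ = 125.5525 + 155.545 = 281.0975 mcg/mL·h
F = (AUC_ev/D_ev)/(AUC_iv/D_iv) = (281.0975/800)/(1168.143/200) = 0.351372/5.840715 = 0.0602

F = 0.0602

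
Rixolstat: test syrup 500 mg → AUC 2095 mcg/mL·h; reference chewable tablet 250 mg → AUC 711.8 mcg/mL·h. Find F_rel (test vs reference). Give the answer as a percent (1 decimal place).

F_rel = 147.2%

F_rel = (AUC_test/D_test) / (AUC_ref/D_ref)
      = (2095/500) / (711.8/250)
      = 4.19 / 2.8472 = 1.4716 = 147.16%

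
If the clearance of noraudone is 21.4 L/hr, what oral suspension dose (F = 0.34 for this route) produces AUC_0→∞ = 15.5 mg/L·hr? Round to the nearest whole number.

Dose = 976 mg

Dose = CL × AUC_0→∞ / F
     = 21.4 × 15.5 / 0.34 = 975.588 mg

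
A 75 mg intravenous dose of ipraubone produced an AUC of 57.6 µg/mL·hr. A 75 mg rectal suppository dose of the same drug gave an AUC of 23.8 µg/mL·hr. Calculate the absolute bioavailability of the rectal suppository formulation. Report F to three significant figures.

F = 0.413

F = (AUC_ev / D_ev) / (AUC_iv / D_iv)
  = (23.8/75) / (57.6/75)
  = 0.317333 / 0.768 = 0.4132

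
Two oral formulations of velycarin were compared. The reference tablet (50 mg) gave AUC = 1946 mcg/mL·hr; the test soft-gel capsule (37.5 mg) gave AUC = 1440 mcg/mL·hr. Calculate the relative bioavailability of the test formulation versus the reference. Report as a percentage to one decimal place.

F_rel = 98.7%

F_rel = (AUC_test/D_test) / (AUC_ref/D_ref)
      = (1440/37.5) / (1946/50)
      = 38.4 / 38.92 = 0.9866 = 98.66%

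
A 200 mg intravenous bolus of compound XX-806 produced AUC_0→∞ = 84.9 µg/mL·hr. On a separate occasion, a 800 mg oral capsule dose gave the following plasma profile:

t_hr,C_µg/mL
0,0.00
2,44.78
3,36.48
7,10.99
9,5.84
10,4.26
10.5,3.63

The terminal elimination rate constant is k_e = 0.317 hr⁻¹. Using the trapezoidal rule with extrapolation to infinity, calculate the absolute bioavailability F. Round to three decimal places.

F = 0.635

Trapezoidal AUC_0→10.5 (oral capsule):
  [0→2]: (0.00+44.78)/2 × 2 = 44.78
  [2→3]: (44.78+36.48)/2 × 1 = 40.63
  [3→7]: (36.48+10.99)/2 × 4 = 94.94
  [7→9]: (10.99+5.84)/2 × 2 = 16.83
  [9→10]: (5.84+4.26)/2 × 1 = 5.05
  [10→10.5]: (4.26+3.63)/2 × 0.5 = 1.9725
  Sum = 204.2025 µg/mL·hr
Tail: C_last/k_e = 3.63/0.317 = 11.451
AUC_0→∞ (oral capsule) = 204.2025 + 11.451 = 215.6535 µg/mL·hr
F = (AUC_ev/D_ev)/(AUC_iv/D_iv) = (215.6535/800)/(84.9/200) = 0.269567/0.4245 = 0.6350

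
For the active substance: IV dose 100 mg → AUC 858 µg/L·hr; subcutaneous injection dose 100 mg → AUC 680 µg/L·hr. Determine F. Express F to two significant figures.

F = 0.79

F = (AUC_ev / D_ev) / (AUC_iv / D_iv)
  = (680/100) / (858/100)
  = 6.8 / 8.58 = 0.7925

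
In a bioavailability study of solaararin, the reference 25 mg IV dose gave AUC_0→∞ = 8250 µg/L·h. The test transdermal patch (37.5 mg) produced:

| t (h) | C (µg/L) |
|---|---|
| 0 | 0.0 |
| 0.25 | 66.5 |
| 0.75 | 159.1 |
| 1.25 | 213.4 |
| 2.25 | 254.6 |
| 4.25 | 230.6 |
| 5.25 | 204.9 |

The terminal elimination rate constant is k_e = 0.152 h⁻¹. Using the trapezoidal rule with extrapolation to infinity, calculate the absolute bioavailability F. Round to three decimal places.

F = 0.197

Trapezoidal AUC_0→5.25 (transdermal patch):
  [0→0.25]: (0.0+66.5)/2 × 0.25 = 8.3125
  [0.25→0.75]: (66.5+159.1)/2 × 0.5 = 56.4
  [0.75→1.25]: (159.1+213.4)/2 × 0.5 = 93.125
  [1.25→2.25]: (213.4+254.6)/2 × 1 = 234.0
  [2.25→4.25]: (254.6+230.6)/2 × 2 = 485.2
  [4.25→5.25]: (230.6+204.9)/2 × 1 = 217.75
  Sum = 1094.7875 µg/L·h
Tail: C_last/k_e = 204.9/0.152 = 1348.026
AUC_0→∞ (transdermal patch) = 1094.7875 + 1348.026 = 2442.8135 µg/L·h
F = (AUC_ev/D_ev)/(AUC_iv/D_iv) = (2442.8135/37.5)/(8250/25) = 65.1417/330 = 0.1974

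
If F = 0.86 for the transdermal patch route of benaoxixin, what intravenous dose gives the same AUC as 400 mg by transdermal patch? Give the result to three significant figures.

Systemic exposure from an extravascular dose = F × D_ev, so the equivalent IV dose is F × D_ev.
D_iv = F × D_ev = 0.86 × 400 = 344 mg

D_iv = 344 mg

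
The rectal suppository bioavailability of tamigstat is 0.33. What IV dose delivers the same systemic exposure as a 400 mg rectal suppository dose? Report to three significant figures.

Systemic exposure from an extravascular dose = F × D_ev, so the equivalent IV dose is F × D_ev.
D_iv = F × D_ev = 0.33 × 400 = 132 mg

D_iv = 132 mg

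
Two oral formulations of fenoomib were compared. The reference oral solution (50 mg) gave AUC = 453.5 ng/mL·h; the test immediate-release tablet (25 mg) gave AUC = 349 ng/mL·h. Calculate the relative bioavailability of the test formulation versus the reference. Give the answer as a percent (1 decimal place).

F_rel = 153.9%

F_rel = (AUC_test/D_test) / (AUC_ref/D_ref)
      = (349/25) / (453.5/50)
      = 13.96 / 9.07 = 1.5391 = 153.91%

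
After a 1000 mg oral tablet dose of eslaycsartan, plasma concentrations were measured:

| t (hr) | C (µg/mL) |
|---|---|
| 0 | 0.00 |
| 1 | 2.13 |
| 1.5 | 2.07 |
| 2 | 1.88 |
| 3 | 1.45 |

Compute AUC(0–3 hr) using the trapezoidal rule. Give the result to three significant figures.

AUC = 4.77 µg/mL·hr

Trapezoidal AUC_0→3:
  [0→1]: (0.00+2.13)/2 × 1 = 1.065
  [1→1.5]: (2.13+2.07)/2 × 0.5 = 1.05
  [1.5→2]: (2.07+1.88)/2 × 0.5 = 0.9875
  [2→3]: (1.88+1.45)/2 × 1 = 1.665
  Sum = 4.7675 µg/mL·hr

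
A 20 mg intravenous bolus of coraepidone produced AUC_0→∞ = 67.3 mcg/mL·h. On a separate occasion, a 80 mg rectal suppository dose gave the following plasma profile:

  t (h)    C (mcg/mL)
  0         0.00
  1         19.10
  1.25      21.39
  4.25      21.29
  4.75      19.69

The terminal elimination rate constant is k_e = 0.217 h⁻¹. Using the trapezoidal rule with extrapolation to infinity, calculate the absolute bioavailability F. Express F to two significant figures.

Trapezoidal AUC_0→4.75 (rectal suppository):
  [0→1]: (0.00+19.10)/2 × 1 = 9.55
  [1→1.25]: (19.10+21.39)/2 × 0.25 = 5.06125
  [1.25→4.25]: (21.39+21.29)/2 × 3 = 64.02
  [4.25→4.75]: (21.29+19.69)/2 × 0.5 = 10.245
  Sum = 88.87625 mcg/mL·h
Tail: C_last/k_e = 19.69/0.217 = 90.737
AUC_0→∞ (rectal suppository) = 88.87625 + 90.737 = 179.61325 mcg/mL·h
F = (AUC_ev/D_ev)/(AUC_iv/D_iv) = (179.61325/80)/(67.3/20) = 2.24517/3.365 = 0.6672

F = 0.67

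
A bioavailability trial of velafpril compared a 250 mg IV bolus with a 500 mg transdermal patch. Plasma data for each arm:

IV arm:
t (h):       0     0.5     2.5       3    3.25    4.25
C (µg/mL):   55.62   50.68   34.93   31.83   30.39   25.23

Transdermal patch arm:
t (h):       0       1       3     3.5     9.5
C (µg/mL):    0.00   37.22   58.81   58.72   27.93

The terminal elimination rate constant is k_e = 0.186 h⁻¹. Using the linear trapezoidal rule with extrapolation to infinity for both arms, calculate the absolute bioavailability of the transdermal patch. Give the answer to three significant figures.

Trapezoidal AUC_0→4.25 (IV):
  [0→0.5]: (55.62+50.68)/2 × 0.5 = 26.575
  [0.5→2.5]: (50.68+34.93)/2 × 2 = 85.61
  [2.5→3]: (34.93+31.83)/2 × 0.5 = 16.69
  [3→3.25]: (31.83+30.39)/2 × 0.25 = 7.7775
  [3.25→4.25]: (30.39+25.23)/2 × 1 = 27.81
  Sum = 164.4625 µg/mL·h
IV tail: 25.23/0.186 = 135.645; AUC_iv,0→∞ = 164.4625 + 135.645 = 300.1075 µg/mL·h
Trapezoidal AUC_0→9.5 (transdermal patch):
  [0→1]: (0.00+37.22)/2 × 1 = 18.61
  [1→3]: (37.22+58.81)/2 × 2 = 96.03
  [3→3.5]: (58.81+58.72)/2 × 0.5 = 29.3825
  [3.5→9.5]: (58.72+27.93)/2 × 6 = 259.95
  Sum = 403.9725 µg/mL·h
transdermal patch tail: 27.93/0.186 = 150.161; AUC_ev,0→∞ = 403.9725 + 150.161 = 554.1335 µg/mL·h
F = (AUC_ev/D_ev)/(AUC_iv/D_iv) = (554.1335/500)/(300.1075/250) = 1.108267/1.20043 = 0.9232

F = 0.923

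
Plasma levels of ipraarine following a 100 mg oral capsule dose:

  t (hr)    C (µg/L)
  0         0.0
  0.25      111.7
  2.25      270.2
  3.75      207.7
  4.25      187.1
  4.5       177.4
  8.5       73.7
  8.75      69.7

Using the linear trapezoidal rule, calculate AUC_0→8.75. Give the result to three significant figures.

Trapezoidal AUC_0→8.75:
  [0→0.25]: (0.0+111.7)/2 × 0.25 = 13.9625
  [0.25→2.25]: (111.7+270.2)/2 × 2 = 381.9
  [2.25→3.75]: (270.2+207.7)/2 × 1.5 = 358.425
  [3.75→4.25]: (207.7+187.1)/2 × 0.5 = 98.7
  [4.25→4.5]: (187.1+177.4)/2 × 0.25 = 45.5625
  [4.5→8.5]: (177.4+73.7)/2 × 4 = 502.2
  [8.5→8.75]: (73.7+69.7)/2 × 0.25 = 17.925
  Sum = 1418.675 µg/L·hr

AUC = 1420 µg/L·hr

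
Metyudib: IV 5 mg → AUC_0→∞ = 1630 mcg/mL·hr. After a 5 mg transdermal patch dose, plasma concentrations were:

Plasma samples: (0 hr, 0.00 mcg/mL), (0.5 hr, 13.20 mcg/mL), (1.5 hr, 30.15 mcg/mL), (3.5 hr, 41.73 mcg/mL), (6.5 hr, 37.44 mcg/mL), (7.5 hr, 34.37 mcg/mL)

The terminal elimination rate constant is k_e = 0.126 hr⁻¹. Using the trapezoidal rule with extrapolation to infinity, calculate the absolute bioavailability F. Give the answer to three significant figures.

Trapezoidal AUC_0→7.5 (transdermal patch):
  [0→0.5]: (0.00+13.20)/2 × 0.5 = 3.3
  [0.5→1.5]: (13.20+30.15)/2 × 1 = 21.675
  [1.5→3.5]: (30.15+41.73)/2 × 2 = 71.88
  [3.5→6.5]: (41.73+37.44)/2 × 3 = 118.755
  [6.5→7.5]: (37.44+34.37)/2 × 1 = 35.905
  Sum = 251.515 mcg/mL·hr
Tail: C_last/k_e = 34.37/0.126 = 272.778
AUC_0→∞ (transdermal patch) = 251.515 + 272.778 = 524.293 mcg/mL·hr
F = (AUC_ev/D_ev)/(AUC_iv/D_iv) = (524.293/5)/(1630/5) = 104.8586/326 = 0.3217

F = 0.322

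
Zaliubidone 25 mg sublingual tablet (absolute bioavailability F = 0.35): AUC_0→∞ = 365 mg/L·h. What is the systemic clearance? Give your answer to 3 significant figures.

CL = 0.0240 L/h

CL = F × Dose / AUC_0→∞
   = 0.35 × 25 / 365 = 0.0239726 L/h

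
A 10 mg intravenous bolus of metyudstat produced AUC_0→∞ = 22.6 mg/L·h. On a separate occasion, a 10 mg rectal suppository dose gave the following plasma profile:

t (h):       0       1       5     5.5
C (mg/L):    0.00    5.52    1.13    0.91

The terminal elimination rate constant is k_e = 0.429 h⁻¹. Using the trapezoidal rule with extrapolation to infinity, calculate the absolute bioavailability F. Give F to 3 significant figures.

F = 0.827

Trapezoidal AUC_0→5.5 (rectal suppository):
  [0→1]: (0.00+5.52)/2 × 1 = 2.76
  [1→5]: (5.52+1.13)/2 × 4 = 13.3
  [5→5.5]: (1.13+0.91)/2 × 0.5 = 0.51
  Sum = 16.57 mg/L·h
Tail: C_last/k_e = 0.91/0.429 = 2.121
AUC_0→∞ (rectal suppository) = 16.57 + 2.121 = 18.691 mg/L·h
F = (AUC_ev/D_ev)/(AUC_iv/D_iv) = (18.691/10)/(22.6/10) = 1.8691/2.26 = 0.8270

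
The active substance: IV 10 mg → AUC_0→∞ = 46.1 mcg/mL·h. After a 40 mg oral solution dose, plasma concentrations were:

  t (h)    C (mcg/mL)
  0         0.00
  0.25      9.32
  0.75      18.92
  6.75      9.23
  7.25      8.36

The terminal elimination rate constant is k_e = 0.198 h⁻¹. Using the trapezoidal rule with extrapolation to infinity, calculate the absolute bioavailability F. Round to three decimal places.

Trapezoidal AUC_0→7.25 (oral solution):
  [0→0.25]: (0.00+9.32)/2 × 0.25 = 1.165
  [0.25→0.75]: (9.32+18.92)/2 × 0.5 = 7.06
  [0.75→6.75]: (18.92+9.23)/2 × 6 = 84.45
  [6.75→7.25]: (9.23+8.36)/2 × 0.5 = 4.3975
  Sum = 97.0725 mcg/mL·h
Tail: C_last/k_e = 8.36/0.198 = 42.222
AUC_0→∞ (oral solution) = 97.0725 + 42.222 = 139.2945 mcg/mL·h
F = (AUC_ev/D_ev)/(AUC_iv/D_iv) = (139.2945/40)/(46.1/10) = 3.4823625/4.61 = 0.7554

F = 0.755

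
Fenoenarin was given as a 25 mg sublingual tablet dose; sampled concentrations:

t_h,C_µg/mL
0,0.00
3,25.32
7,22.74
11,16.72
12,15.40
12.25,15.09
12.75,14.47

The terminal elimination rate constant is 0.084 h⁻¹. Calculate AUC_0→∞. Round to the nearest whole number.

AUC = 413 µg/mL·h

Trapezoidal AUC_0→12.75:
  [0→3]: (0.00+25.32)/2 × 3 = 37.98
  [3→7]: (25.32+22.74)/2 × 4 = 96.12
  [7→11]: (22.74+16.72)/2 × 4 = 78.92
  [11→12]: (16.72+15.40)/2 × 1 = 16.06
  [12→12.25]: (15.40+15.09)/2 × 0.25 = 3.81125
  [12.25→12.75]: (15.09+14.47)/2 × 0.5 = 7.39
  Sum = 240.28125 µg/mL·h
Extrapolated tail: C_last / k_e = 14.47 / 0.084 = 172.262
AUC_0→∞ = 240.28125 + 172.262 = 412.54325 µg/mL·h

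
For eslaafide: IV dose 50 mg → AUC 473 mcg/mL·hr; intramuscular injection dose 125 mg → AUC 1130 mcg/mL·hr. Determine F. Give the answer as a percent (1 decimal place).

F = 95.6%

F = (AUC_ev / D_ev) / (AUC_iv / D_iv)
  = (1130/125) / (473/50)
  = 9.04 / 9.46 = 0.9556
  = 95.56%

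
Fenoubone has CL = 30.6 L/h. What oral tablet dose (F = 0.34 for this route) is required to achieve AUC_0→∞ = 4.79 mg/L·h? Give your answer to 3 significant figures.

Dose = CL × AUC_0→∞ / F
     = 30.6 × 4.79 / 0.34 = 431.1 mg

Dose = 431 mg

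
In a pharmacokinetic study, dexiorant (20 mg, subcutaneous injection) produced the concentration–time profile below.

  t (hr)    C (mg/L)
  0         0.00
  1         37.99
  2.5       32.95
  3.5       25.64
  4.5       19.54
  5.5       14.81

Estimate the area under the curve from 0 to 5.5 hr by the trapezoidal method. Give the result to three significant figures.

Trapezoidal AUC_0→5.5:
  [0→1]: (0.00+37.99)/2 × 1 = 18.995
  [1→2.5]: (37.99+32.95)/2 × 1.5 = 53.205
  [2.5→3.5]: (32.95+25.64)/2 × 1 = 29.295
  [3.5→4.5]: (25.64+19.54)/2 × 1 = 22.59
  [4.5→5.5]: (19.54+14.81)/2 × 1 = 17.175
  Sum = 141.26 mg/L·hr

AUC = 141 mg/L·hr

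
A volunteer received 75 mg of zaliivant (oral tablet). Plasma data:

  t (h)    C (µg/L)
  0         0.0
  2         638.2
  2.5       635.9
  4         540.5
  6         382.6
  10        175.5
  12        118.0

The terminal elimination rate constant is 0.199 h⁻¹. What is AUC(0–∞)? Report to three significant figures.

AUC = 4760 µg/L·h

Trapezoidal AUC_0→12:
  [0→2]: (0.0+638.2)/2 × 2 = 638.2
  [2→2.5]: (638.2+635.9)/2 × 0.5 = 318.525
  [2.5→4]: (635.9+540.5)/2 × 1.5 = 882.3
  [4→6]: (540.5+382.6)/2 × 2 = 923.1
  [6→10]: (382.6+175.5)/2 × 4 = 1116.2
  [10→12]: (175.5+118.0)/2 × 2 = 293.5
  Sum = 4171.825 µg/L·h
Extrapolated tail: C_last / k_e = 118.0 / 0.199 = 592.965
AUC_0→∞ = 4171.825 + 592.965 = 4764.79 µg/L·h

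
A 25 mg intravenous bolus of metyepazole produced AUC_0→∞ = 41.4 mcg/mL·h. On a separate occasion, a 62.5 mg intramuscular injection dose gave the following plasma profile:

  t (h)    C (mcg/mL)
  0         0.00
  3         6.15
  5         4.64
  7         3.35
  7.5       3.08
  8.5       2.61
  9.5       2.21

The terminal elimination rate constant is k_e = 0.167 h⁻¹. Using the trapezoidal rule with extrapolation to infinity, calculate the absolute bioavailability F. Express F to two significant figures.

Trapezoidal AUC_0→9.5 (intramuscular injection):
  [0→3]: (0.00+6.15)/2 × 3 = 9.225
  [3→5]: (6.15+4.64)/2 × 2 = 10.79
  [5→7]: (4.64+3.35)/2 × 2 = 7.99
  [7→7.5]: (3.35+3.08)/2 × 0.5 = 1.6075
  [7.5→8.5]: (3.08+2.61)/2 × 1 = 2.845
  [8.5→9.5]: (2.61+2.21)/2 × 1 = 2.41
  Sum = 34.8675 mcg/mL·h
Tail: C_last/k_e = 2.21/0.167 = 13.234
AUC_0→∞ (intramuscular injection) = 34.8675 + 13.234 = 48.1015 mcg/mL·h
F = (AUC_ev/D_ev)/(AUC_iv/D_iv) = (48.1015/62.5)/(41.4/25) = 0.769624/1.656 = 0.4647

F = 0.46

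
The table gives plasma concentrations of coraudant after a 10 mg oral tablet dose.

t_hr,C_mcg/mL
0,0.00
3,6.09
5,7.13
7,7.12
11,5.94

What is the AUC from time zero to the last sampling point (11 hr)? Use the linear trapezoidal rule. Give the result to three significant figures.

Trapezoidal AUC_0→11:
  [0→3]: (0.00+6.09)/2 × 3 = 9.135
  [3→5]: (6.09+7.13)/2 × 2 = 13.22
  [5→7]: (7.13+7.12)/2 × 2 = 14.25
  [7→11]: (7.12+5.94)/2 × 4 = 26.12
  Sum = 62.725 mcg/mL·hr

AUC = 62.7 mcg/mL·hr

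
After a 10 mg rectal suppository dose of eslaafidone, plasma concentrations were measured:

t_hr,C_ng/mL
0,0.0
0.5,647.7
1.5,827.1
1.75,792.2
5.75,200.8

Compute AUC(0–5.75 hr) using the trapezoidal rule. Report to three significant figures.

Trapezoidal AUC_0→5.75:
  [0→0.5]: (0.0+647.7)/2 × 0.5 = 161.925
  [0.5→1.5]: (647.7+827.1)/2 × 1 = 737.4
  [1.5→1.75]: (827.1+792.2)/2 × 0.25 = 202.4125
  [1.75→5.75]: (792.2+200.8)/2 × 4 = 1986.0
  Sum = 3087.7375 ng/mL·hr

AUC = 3090 ng/mL·hr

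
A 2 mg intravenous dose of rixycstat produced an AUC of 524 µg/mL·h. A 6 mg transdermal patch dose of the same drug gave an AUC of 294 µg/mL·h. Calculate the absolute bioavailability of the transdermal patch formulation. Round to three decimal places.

F = 0.187

F = (AUC_ev / D_ev) / (AUC_iv / D_iv)
  = (294/6) / (524/2)
  = 49 / 262 = 0.1870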